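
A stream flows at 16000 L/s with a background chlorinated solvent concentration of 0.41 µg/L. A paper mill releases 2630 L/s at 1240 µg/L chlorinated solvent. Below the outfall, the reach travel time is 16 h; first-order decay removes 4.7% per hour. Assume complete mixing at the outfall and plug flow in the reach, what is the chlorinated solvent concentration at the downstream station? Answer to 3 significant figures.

After mixing, C = (16000·0.4100 + 2630·1240) / 18630 = 3268000/18630 = 175.4 µg/L.
4.7%/h lost → k = −ln(1 − 0.047) = 0.04814 h⁻¹.
First-order decay: C = 175.4·exp(−k·t) = 175.4·0.4629 = 81.19 µg/L.

81.2 µg/L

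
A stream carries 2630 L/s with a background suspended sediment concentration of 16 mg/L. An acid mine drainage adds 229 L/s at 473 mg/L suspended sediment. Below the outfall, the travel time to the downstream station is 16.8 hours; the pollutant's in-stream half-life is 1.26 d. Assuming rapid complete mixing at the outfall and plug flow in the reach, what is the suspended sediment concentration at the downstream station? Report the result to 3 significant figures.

35.8 mg/L

After mixing, C = (2630·16.00 + 229.0·473.0) / 2859 = 150400/2859 = 52.60 mg/L.
Half-life 1.26 d → k = ln 2 / 1.26 = 0.5501 d⁻¹.
After decay, C = 52.60 × e^(−kt) = 52.60 × 0.6804 = 35.79 mg/L.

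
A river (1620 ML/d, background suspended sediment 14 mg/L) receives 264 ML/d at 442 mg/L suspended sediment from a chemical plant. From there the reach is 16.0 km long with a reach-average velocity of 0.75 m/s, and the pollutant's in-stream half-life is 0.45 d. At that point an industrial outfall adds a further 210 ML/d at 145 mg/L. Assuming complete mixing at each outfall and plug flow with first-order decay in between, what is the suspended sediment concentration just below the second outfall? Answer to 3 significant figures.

60.0 mg/L

Mixed concentration C = ΣQC/ΣQ = (1620·14.00 + 264.0·442.0) / 1884 = 139400/1884 = 73.97 mg/L; combined flow 1884 ML/d.
Travel time t = 16.0·1000 / 0.75 = 21330 s = 5.926 h.
Half-life 0.45 d → k = ln 2 / 0.45 = 1.540 d⁻¹.
First-order decay: C = 73.97·exp(−k·t) = 73.97·0.6836 = 50.57 mg/L.
At the second outfall, C = (1884·50.57 + 210.0·145.0) / (1884 + 210.0) = 60.04 mg/L.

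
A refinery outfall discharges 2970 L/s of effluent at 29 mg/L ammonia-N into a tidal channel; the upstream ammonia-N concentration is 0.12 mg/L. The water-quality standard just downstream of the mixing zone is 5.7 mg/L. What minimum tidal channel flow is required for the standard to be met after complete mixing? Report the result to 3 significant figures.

12400 L/s

Set C_mix = 5.7: (Q·0.1200 + 2970·29.00) / (Q + 2970) = 5.7
→ Q = 2970·(29.00 − 5.7)/(5.7 − 0.1200) = 12400 L/s.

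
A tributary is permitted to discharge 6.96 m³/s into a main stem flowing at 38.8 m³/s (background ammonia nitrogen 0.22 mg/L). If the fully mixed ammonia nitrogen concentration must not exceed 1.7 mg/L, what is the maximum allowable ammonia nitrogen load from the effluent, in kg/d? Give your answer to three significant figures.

5980 kg/d

Mass balance at the limit: 38.80·0.2200 + 6.960·Cₑ = 45.76·1.7 → Cₑ = 9.951 mg/L.
Load = 6.960 m³/s × 9.951 g/m³ × 86 400 s/d = 5984 kg/d.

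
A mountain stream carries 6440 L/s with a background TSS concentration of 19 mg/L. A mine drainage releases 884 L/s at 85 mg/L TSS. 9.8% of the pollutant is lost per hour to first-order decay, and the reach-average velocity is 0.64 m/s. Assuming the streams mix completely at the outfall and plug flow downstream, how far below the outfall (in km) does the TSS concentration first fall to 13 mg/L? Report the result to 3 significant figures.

16.3 km

Conservation of mass: C = (6440·19.00 + 884.0·85.00) / 7324 = 197500/7324 = 26.97 mg/L.
9.8%/h lost → k = −ln(1 − 0.098) = 0.1031 h⁻¹.
Set 26.97·exp(−k·t) = 13 → t = ln(26.97/13)/k = 25470 s = 7.074 h.
Distance = v·t = 0.64·25470 = 16300 m = 16.30 km.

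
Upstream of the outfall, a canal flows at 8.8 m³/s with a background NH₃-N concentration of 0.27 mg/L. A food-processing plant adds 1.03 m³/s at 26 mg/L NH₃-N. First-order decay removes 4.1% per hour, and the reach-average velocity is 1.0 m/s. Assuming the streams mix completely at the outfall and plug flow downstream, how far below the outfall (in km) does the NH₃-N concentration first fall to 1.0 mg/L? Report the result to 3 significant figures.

After mixing, C = (8.800·0.2700 + 1.030·26.00) / 9.830 = 29.16/9.830 = 2.966 mg/L.
4.1%/h lost → k = −ln(1 − 0.041) = 0.04186 h⁻¹.
Set 2.966·exp(−k·t) = 1.0 → t = ln(2.966/1.0)/k = 93490 s = 25.97 h.
Distance = v·t = 1.0·93490 = 93490 m = 93.49 km.

93.5 km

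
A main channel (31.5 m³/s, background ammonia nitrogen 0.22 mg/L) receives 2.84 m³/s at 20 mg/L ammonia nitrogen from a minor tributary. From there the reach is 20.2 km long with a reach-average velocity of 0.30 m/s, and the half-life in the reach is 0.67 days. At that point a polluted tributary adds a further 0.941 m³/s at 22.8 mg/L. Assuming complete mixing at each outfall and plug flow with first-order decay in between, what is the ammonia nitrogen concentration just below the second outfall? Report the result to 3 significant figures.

1.41 mg/L

After mixing, C = (31.50·0.2200 + 2.840·20.00) / 34.34 = 63.73/34.34 = 1.856 mg/L; combined flow 34.34 m³/s.
Travel time t = 20.2·1000 / 0.30 = 67330 s = 18.70 h.
Half-life 0.67 d → k = ln 2 / 0.67 = 1.035 d⁻¹.
First-order decay: C = 1.856·exp(−k·t) = 1.856·0.4465 = 0.8287 mg/L.
Second outfall: C = (34.34·0.8287 + 0.9410·22.80)/35.28 = 1.415 mg/L.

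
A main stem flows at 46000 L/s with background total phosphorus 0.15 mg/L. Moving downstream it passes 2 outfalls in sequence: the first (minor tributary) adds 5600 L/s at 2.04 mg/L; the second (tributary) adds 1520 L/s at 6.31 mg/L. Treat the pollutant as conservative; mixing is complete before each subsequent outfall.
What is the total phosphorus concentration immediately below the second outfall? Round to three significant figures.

Below outfall 1: Q → 51600 L/s, C = (46000·0.1500 + 5600·2.040)/51600 = 0.3551 mg/L.
Below outfall 2: Q → 53120 L/s, C = (51600·0.3551 + 1520·6.310)/53120 = 0.5255 mg/L.

0.526 mg/L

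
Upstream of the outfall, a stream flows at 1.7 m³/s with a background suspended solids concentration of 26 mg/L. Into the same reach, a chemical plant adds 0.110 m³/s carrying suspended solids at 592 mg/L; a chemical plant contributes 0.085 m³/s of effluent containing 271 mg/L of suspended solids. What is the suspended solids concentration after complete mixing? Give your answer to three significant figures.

Mixed concentration C = ΣQC/ΣQ = (1.700·26.00 + 0.1100·592.0 + 0.08500·271.0) / 1.895 = 132.4/1.895 = 69.84 mg/L.

69.8 mg/L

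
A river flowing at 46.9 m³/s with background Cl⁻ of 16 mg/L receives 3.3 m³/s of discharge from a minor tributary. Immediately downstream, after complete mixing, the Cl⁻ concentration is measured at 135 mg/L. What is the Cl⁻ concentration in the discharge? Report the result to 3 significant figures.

1830 mg/L

Mass balance: 46.90·16.00 + 3.300·Cₑ = 50.20·135.0
→ Cₑ = (50.20·135.0 − 46.90·16.00) / 3.300 = 1826 mg/L.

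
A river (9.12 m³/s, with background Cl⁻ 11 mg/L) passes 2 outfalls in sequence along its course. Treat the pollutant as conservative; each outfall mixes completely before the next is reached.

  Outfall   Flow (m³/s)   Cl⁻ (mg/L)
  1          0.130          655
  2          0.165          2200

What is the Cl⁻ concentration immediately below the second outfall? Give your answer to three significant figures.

58.3 mg/L

Outfall 1: combined Q = 9.250 m³/s; C = (9.120·11.00 + 0.1300·655.0)/9.250 = 20.05 mg/L.
Outfall 2: combined Q = 9.415 m³/s; C = (9.250·20.05 + 0.1650·2200)/9.415 = 58.25 mg/L.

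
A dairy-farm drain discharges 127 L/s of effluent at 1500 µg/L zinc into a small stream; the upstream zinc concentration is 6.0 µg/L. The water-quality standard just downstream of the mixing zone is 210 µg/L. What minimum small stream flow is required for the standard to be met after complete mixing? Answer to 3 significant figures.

803 L/s

Set C_mix = 210: (Q·6.000 + 127.0·1500) / (Q + 127.0) = 210
→ Q = 127.0·(1500 − 210)/(210 − 6.000) = 803.1 L/s.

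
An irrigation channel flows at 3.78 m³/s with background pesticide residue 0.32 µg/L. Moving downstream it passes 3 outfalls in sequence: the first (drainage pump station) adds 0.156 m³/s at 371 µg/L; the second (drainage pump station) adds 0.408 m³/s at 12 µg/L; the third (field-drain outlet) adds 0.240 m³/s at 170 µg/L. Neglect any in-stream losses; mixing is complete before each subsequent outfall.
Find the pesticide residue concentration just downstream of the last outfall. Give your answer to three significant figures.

Outfall 1: combined Q = 3.936 m³/s; C = (3.780·0.3200 + 0.1560·371.0)/3.936 = 15.01 µg/L.
Outfall 2: combined Q = 4.344 m³/s; C = (3.936·15.01 + 0.4080·12.00)/4.344 = 14.73 µg/L.
Outfall 3: combined Q = 4.584 m³/s; C = (4.344·14.73 + 0.2400·170.0)/4.584 = 22.86 µg/L.

22.9 µg/L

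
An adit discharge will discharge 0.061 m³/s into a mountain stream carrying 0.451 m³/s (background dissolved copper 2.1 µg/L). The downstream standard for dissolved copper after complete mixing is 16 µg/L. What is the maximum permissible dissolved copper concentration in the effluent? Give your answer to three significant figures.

119 µg/L

At the limit, (Qr·Cr + Qe·Cₑ)/(Qr + Qe) = 16:
Cₑ = (0.5120·16 − 0.4510·2.100) / 0.06100 = 118.8 µg/L.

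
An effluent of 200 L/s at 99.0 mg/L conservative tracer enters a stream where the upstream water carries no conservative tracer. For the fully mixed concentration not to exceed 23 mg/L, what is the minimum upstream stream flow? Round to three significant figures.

Set C_mix = 23: (Q·0 + 200.0·99.00) / (Q + 200.0) = 23
→ Q = 200.0·(99.00 − 23)/(23 − 0) = 660.9 L/s.

661 L/s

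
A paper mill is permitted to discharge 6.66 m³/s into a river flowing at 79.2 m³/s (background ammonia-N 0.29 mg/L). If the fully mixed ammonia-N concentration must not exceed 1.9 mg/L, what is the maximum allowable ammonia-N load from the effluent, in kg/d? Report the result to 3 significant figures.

Mass balance at the limit: 79.20·0.2900 + 6.660·Cₑ = 85.86·1.9 → Cₑ = 21.05 mg/L.
Load = 6.660 m³/s × 21.05 g/m³ × 86 400 s/d = 12110 kg/d.

12100 kg/d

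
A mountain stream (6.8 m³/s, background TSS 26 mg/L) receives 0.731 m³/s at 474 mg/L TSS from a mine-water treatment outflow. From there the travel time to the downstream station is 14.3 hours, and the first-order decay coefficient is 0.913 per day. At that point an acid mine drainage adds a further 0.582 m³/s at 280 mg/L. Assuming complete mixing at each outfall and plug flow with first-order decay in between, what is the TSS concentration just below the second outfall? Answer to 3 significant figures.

57.5 mg/L

Flow-weighted average: C = (6.800·26.00 + 0.7310·474.0) / 7.531 = 523.3/7.531 = 69.49 mg/L; combined flow 7.531 m³/s.
First-order decay: C = 69.49·exp(−k·t) = 69.49·0.5804 = 40.33 mg/L.
Second outfall: C = (7.531·40.33 + 0.5820·280.0)/8.113 = 57.52 mg/L.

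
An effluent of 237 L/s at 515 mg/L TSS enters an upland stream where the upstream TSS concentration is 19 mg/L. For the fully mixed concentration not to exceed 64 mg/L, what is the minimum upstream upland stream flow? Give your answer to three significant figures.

Set C_mix = 64: (Q·19.00 + 237.0·515.0) / (Q + 237.0) = 64
→ Q = 237.0·(515.0 − 64)/(64 − 19.00) = 2375 L/s.

2380 L/s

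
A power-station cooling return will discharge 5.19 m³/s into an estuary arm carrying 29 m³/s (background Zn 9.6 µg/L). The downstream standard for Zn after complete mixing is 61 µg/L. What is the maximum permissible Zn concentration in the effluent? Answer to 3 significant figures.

348 µg/L

At the limit, (Qr·Cr + Qe·Cₑ)/(Qr + Qe) = 61:
Cₑ = (34.19·61 − 29.00·9.600) / 5.190 = 348.2 µg/L.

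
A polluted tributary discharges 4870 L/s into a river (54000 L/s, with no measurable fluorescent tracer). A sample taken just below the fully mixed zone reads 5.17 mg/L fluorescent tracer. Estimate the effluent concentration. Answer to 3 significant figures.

Mass balance: 54000·0 + 4870·Cₑ = 58870·5.170
→ Cₑ = (58870·5.170 − 54000·0) / 4870 = 62.50 mg/L.

62.5 mg/L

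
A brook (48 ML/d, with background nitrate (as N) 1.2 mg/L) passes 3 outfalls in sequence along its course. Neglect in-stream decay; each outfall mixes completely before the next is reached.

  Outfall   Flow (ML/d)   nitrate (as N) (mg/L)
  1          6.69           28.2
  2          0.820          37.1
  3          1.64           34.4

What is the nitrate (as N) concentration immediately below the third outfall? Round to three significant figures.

5.83 mg/L

After outfall 1: Q = 48.00 + 6.690 = 54.69 ML/d; C = (48.00·1.200 + 6.690·28.20)/54.69 = 4.503 mg/L.
After outfall 2: Q = 54.69 + 0.8200 = 55.51 ML/d; C = (54.69·4.503 + 0.8200·37.10)/55.51 = 4.984 mg/L.
After outfall 3: Q = 55.51 + 1.640 = 57.15 ML/d; C = (55.51·4.984 + 1.640·34.40)/57.15 = 5.828 mg/L.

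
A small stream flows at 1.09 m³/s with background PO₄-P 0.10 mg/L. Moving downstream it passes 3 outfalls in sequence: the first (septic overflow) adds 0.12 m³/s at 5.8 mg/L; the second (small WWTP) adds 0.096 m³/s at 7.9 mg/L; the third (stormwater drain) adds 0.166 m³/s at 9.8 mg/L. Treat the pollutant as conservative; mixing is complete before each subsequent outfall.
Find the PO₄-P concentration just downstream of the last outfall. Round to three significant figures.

Outfall 1: combined Q = 1.210 m³/s; C = (1.090·0.1000 + 0.1200·5.800)/1.210 = 0.6653 mg/L.
Outfall 2: combined Q = 1.306 m³/s; C = (1.210·0.6653 + 0.09600·7.900)/1.306 = 1.197 mg/L.
Outfall 3: combined Q = 1.472 m³/s; C = (1.306·1.197 + 0.1660·9.800)/1.472 = 2.167 mg/L.

2.17 mg/L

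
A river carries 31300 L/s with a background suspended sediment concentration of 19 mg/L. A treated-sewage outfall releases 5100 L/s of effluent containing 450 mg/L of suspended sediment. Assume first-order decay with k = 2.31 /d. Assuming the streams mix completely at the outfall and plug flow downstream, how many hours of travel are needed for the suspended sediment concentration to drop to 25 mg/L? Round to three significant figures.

Mixed concentration C = ΣQC/ΣQ = (31300·19.00 + 5100·450.0) / 36400 = 2890000/36400 = 79.39 mg/L.
79.39·exp(−k·t) = 25 → t = ln(79.39/25)/k = 43220 s = 12.00 h.

12.0 h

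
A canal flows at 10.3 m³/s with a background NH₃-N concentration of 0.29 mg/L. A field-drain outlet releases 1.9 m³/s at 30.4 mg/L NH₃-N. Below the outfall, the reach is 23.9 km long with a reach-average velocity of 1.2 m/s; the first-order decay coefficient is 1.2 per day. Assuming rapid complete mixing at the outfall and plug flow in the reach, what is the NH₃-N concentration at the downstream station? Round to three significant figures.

3.78 mg/L

Mass balance: C = (10.30·0.2900 + 1.900·30.40) / 12.20 = 60.75/12.20 = 4.979 mg/L.
Travel time t = 23.9·1000 / 1.2 = 19920 s = 5.532 h.
First-order decay: C = 4.979·exp(−k·t) = 4.979·0.7583 = 3.776 mg/L.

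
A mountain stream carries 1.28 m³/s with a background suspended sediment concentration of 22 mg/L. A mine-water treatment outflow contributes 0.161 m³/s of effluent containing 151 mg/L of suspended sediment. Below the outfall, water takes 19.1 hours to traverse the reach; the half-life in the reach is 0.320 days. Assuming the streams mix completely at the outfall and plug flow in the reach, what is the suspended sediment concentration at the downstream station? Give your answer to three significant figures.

Conservation of mass: C = (1.280·22.00 + 0.1610·151.0) / 1.441 = 52.47/1.441 = 36.41 mg/L.
Half-life 0.320 d → k = ln 2 / 0.320 = 2.166 d⁻¹.
After decay, C = 36.41 × e^(−kt) = 36.41 × 0.1784 = 6.495 mg/L.

6.50 mg/L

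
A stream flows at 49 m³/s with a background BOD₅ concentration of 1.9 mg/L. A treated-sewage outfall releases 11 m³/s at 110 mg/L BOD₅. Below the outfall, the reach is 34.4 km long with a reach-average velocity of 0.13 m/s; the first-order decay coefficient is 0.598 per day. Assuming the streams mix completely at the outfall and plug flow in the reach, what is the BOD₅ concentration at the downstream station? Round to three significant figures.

3.48 mg/L

Mass balance: C = (49.00·1.900 + 11.00·110.0) / 60.00 = 1303/60.00 = 21.72 mg/L.
Travel time t = 34.4·1000 / 0.13 = 264600 s = 73.50 h.
First-order decay: C = 21.72·exp(−k·t) = 21.72·0.1602 = 3.479 mg/L.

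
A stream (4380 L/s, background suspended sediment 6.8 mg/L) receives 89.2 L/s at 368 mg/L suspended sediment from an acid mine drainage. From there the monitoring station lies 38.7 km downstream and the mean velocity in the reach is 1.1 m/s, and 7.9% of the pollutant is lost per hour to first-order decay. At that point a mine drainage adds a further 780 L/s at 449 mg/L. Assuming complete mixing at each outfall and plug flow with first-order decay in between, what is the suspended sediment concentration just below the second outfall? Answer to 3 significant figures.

72.1 mg/L

Flow-weighted average: C = (4380·6.800 + 89.20·368.0) / 4469 = 62610/4469 = 14.01 mg/L; combined flow 4469 L/s.
Travel time t = 38.7·1000 / 1.1 = 35180 s = 9.773 h.
7.9%/h lost → k = −ln(1 − 0.079) = 0.08230 h⁻¹.
Decay over the reach: 14.01·exp(−kt) = 14.01·0.4474 = 6.268 mg/L.
At the second outfall, C = (4469·6.268 + 780.0·449.0) / (4469 + 780.0) = 72.06 mg/L.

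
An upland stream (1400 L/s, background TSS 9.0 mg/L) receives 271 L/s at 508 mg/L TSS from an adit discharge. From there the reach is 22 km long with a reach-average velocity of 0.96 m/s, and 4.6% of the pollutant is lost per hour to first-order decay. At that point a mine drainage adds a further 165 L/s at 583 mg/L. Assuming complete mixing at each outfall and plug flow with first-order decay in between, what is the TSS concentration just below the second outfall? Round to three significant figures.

Mixed concentration C = ΣQC/ΣQ = (1400·9.000 + 271.0·508.0) / 1671 = 150300/1671 = 89.93 mg/L; combined flow 1671 L/s.
Travel time t = 22·1000 / 0.96 = 22920 s = 6.366 h.
4.6%/h lost → k = −ln(1 − 0.046) = 0.04709 h⁻¹.
First-order decay: C = 89.93·exp(−k·t) = 89.93·0.7410 = 66.63 mg/L.
Second outfall: C = (1671·66.63 + 165.0·583.0)/1836 = 113.0 mg/L.

113 mg/L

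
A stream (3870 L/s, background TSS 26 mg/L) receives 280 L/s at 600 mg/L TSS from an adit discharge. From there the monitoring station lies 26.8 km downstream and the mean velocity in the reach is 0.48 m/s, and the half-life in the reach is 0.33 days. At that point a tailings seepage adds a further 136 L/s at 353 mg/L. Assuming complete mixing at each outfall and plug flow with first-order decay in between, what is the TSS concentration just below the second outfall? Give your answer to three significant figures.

Flow-weighted average: C = (3870·26.00 + 280.0·600.0) / 4150 = 268600/4150 = 64.73 mg/L; combined flow 4150 L/s.
Travel time t = 26.8·1000 / 0.48 = 55830 s = 15.51 h.
Half-life 0.33 d → k = ln 2 / 0.33 = 2.100 d⁻¹.
Decay over the reach: 64.73·exp(−kt) = 64.73·0.2573 = 16.66 mg/L.
At the second outfall, C = (4150·16.66 + 136.0·353.0) / (4150 + 136.0) = 27.33 mg/L.

27.3 mg/L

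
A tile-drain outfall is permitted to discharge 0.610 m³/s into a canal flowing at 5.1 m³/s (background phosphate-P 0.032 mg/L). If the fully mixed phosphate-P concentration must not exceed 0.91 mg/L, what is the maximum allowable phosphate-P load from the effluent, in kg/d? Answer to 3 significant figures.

435 kg/d

Mass balance at the limit: 5.100·0.03200 + 0.6100·Cₑ = 5.710·0.91 → Cₑ = 8.251 mg/L.
Load = 0.6100 m³/s × 8.251 g/m³ × 86 400 s/d = 434.8 kg/d.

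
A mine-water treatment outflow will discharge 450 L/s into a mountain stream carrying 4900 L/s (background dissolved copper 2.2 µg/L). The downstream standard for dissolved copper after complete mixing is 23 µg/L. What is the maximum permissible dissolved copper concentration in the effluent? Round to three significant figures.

At the limit, (Qr·Cr + Qe·Cₑ)/(Qr + Qe) = 23:
Cₑ = (5350·23 − 4900·2.200) / 450.0 = 249.5 µg/L.

249 µg/L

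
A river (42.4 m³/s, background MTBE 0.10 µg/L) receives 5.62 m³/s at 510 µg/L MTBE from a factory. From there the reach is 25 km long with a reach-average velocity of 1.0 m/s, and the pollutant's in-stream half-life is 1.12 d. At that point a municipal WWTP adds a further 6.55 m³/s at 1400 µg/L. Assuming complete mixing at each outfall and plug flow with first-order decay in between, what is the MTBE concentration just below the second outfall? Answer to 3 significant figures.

Flow-weighted average: C = (42.40·0.1000 + 5.620·510.0) / 48.02 = 2870/48.02 = 59.78 µg/L; combined flow 48.02 m³/s.
Travel time t = 25·1000 / 1.0 = 25000 s = 6.944 h.
Half-life 1.12 d → k = ln 2 / 1.12 = 0.6189 d⁻¹.
Decay over the reach: 59.78·exp(−kt) = 59.78·0.8360 = 49.98 µg/L.
Second outfall: C = (48.02·49.98 + 6.550·1400)/54.57 = 212.0 µg/L.

212 µg/L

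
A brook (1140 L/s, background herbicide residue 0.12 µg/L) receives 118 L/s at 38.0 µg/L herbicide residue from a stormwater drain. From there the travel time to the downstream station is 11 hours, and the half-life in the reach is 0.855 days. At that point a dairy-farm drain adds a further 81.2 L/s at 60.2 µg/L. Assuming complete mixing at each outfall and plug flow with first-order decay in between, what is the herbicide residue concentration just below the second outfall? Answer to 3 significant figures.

6.03 µg/L

Mass balance: C = (1140·0.1200 + 118.0·38.00) / 1258 = 4621/1258 = 3.673 µg/L; combined flow 1258 L/s.
Half-life 0.855 d → k = ln 2 / 0.855 = 0.8107 d⁻¹.
First-order decay: C = 3.673·exp(−k·t) = 3.673·0.6897 = 2.533 µg/L.
At the second outfall, C = (1258·2.533 + 81.20·60.20) / (1258 + 81.20) = 6.030 µg/L.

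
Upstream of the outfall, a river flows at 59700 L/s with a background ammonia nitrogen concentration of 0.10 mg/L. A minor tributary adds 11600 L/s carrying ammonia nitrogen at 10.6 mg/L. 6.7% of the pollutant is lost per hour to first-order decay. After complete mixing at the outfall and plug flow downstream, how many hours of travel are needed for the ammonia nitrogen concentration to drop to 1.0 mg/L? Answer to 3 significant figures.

8.54 h

Conservation of mass: C = (59700·0.1000 + 11600·10.60) / 71300 = 128900/71300 = 1.808 mg/L.
6.7%/h lost → k = −ln(1 − 0.067) = 0.06935 h⁻¹.
1.808·exp(−k·t) = 1.0 → t = ln(1.808/1.0)/k = 30750 s = 8.542 h.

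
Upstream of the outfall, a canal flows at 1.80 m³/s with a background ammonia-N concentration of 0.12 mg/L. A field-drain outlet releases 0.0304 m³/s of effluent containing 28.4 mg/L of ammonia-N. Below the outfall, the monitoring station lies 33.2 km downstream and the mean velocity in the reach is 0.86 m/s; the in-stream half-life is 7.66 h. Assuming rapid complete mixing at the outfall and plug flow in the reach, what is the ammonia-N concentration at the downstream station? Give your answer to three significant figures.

0.223 mg/L

Conservation of mass: C = (1.800·0.1200 + 0.03040·28.40) / 1.830 = 1.079/1.830 = 0.5897 mg/L.
Travel time t = 33.2·1000 / 0.86 = 38600 s = 10.72 h.
Half-life 7.66 h → k = ln 2 / 7.66 = 0.09049 h⁻¹ = 2.172 d⁻¹.
Decay over the reach: 0.5897·exp(−kt) = 0.5897·0.3789 = 0.2235 mg/L.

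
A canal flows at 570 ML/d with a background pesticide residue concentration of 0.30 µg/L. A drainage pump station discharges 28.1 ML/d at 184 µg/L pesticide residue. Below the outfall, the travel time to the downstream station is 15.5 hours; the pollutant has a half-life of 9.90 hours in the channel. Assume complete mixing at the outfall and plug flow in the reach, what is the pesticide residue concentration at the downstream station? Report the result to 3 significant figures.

3.02 µg/L

Mixed concentration C = ΣQC/ΣQ = (570.0·0.3000 + 28.10·184.0) / 598.1 = 5341/598.1 = 8.931 µg/L.
Half-life 9.90 h → k = ln 2 / 9.90 = 0.07001 h⁻¹ = 1.680 d⁻¹.
Applying C = C₀e^(−kt): 8.931 × 0.3378 = 3.017 µg/L.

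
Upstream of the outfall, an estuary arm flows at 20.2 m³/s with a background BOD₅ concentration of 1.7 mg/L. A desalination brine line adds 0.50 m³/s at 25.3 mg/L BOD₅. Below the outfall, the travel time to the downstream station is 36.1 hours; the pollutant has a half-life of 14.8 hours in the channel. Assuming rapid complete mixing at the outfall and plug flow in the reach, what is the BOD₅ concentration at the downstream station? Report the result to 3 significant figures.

0.419 mg/L

Mixed concentration C = ΣQC/ΣQ = (20.20·1.700 + 0.5000·25.30) / 20.70 = 46.99/20.70 = 2.270 mg/L.
Half-life 14.8 h → k = ln 2 / 14.8 = 0.04683 h⁻¹ = 1.124 d⁻¹.
First-order decay: C = 2.270·exp(−k·t) = 2.270·0.1844 = 0.4186 mg/L.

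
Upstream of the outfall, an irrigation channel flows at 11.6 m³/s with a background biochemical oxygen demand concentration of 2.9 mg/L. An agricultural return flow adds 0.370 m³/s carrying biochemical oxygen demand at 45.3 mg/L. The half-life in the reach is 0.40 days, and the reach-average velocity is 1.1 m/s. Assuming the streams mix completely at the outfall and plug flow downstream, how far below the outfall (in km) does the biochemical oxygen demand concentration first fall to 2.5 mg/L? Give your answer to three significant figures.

Mixed concentration C = ΣQC/ΣQ = (11.60·2.900 + 0.3700·45.30) / 11.97 = 50.40/11.97 = 4.211 mg/L.
Half-life 0.40 d → k = ln 2 / 0.40 = 1.733 d⁻¹.
Set 4.211·exp(−k·t) = 2.5 → t = ln(4.211/2.5)/k = 25990 s = 7.220 h.
Distance = v·t = 1.1·25990 = 28590 m = 28.59 km.

28.6 km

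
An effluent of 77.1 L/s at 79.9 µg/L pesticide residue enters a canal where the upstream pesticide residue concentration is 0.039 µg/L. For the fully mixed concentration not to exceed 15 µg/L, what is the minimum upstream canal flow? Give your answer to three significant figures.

Set C_mix = 15: (Q·0.03900 + 77.10·79.90) / (Q + 77.10) = 15
→ Q = 77.10·(79.90 − 15)/(15 − 0.03900) = 334.5 L/s.

334 L/s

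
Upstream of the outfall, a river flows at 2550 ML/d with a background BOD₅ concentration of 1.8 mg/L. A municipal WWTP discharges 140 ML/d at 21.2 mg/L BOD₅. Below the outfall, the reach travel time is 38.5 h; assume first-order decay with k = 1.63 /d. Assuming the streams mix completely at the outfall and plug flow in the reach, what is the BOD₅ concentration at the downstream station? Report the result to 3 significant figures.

After mixing, C = (2550·1.800 + 140.0·21.20) / 2690 = 7558/2690 = 2.810 mg/L.
After decay, C = 2.810 × e^(−kt) = 2.810 × 0.07318 = 0.2056 mg/L.

0.206 mg/L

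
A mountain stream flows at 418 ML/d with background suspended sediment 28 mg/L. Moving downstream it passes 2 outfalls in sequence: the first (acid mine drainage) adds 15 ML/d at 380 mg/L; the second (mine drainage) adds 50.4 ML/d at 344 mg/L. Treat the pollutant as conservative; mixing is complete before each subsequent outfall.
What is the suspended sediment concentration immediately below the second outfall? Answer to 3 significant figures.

After outfall 1: Q = 418.0 + 15.00 = 433.0 ML/d; C = (418.0·28.00 + 15.00·380.0)/433.0 = 40.19 mg/L.
After outfall 2: Q = 433.0 + 50.40 = 483.4 ML/d; C = (433.0·40.19 + 50.40·344.0)/483.4 = 71.87 mg/L.

71.9 mg/L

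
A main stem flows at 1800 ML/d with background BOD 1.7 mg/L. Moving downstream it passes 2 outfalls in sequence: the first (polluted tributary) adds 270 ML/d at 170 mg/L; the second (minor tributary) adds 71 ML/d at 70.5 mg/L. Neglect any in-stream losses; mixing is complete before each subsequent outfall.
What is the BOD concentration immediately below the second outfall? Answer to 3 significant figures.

Below outfall 1: Q → 2070 ML/d, C = (1800·1.700 + 270.0·170.0)/2070 = 23.65 mg/L.
Below outfall 2: Q → 2141 ML/d, C = (2070·23.65 + 71.00·70.50)/2141 = 25.21 mg/L.

25.2 mg/L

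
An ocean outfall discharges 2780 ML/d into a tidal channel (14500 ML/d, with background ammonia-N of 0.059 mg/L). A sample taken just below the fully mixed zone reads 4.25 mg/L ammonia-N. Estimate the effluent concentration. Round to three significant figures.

26.1 mg/L

Mass balance: 14500·0.05900 + 2780·Cₑ = 17280·4.250
→ Cₑ = (17280·4.250 − 14500·0.05900) / 2780 = 26.11 mg/L.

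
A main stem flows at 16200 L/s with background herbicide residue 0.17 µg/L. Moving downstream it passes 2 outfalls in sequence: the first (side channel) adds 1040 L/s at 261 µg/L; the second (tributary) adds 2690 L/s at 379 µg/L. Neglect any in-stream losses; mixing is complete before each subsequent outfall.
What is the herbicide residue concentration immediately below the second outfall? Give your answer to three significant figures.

64.9 µg/L

After outfall 1: Q = 16200 + 1040 = 17240 L/s; C = (16200·0.1700 + 1040·261.0)/17240 = 15.90 µg/L.
After outfall 2: Q = 17240 + 2690 = 19930 L/s; C = (17240·15.90 + 2690·379.0)/19930 = 64.91 µg/L.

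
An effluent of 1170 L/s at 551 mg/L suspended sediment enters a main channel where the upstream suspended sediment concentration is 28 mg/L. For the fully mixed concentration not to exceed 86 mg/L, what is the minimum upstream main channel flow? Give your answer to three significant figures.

9380 L/s

Set C_mix = 86: (Q·28.00 + 1170·551.0) / (Q + 1170) = 86
→ Q = 1170·(551.0 − 86)/(86 − 28.00) = 9380 L/s.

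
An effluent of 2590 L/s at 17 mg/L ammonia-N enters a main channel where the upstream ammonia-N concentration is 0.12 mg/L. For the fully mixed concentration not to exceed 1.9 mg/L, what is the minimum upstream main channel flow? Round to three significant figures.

Set C_mix = 1.9: (Q·0.1200 + 2590·17.00) / (Q + 2590) = 1.9
→ Q = 2590·(17.00 − 1.9)/(1.9 − 0.1200) = 21970 L/s.

22000 L/s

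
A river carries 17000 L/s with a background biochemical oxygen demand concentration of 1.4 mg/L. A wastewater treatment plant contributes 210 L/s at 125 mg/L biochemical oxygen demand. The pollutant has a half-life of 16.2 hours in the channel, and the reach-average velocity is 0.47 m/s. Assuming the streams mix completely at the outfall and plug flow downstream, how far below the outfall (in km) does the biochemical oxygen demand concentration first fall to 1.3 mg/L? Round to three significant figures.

31.8 km

Mixed concentration C = ΣQC/ΣQ = (17000·1.400 + 210.0·125.0) / 17210 = 50050/17210 = 2.908 mg/L.
Half-life 16.2 h → k = ln 2 / 16.2 = 0.04279 h⁻¹ = 1.027 d⁻¹.
Set 2.908·exp(−k·t) = 1.3 → t = ln(2.908/1.3)/k = 67750 s = 18.82 h.
Distance = v·t = 0.47·67750 = 31840 m = 31.84 km.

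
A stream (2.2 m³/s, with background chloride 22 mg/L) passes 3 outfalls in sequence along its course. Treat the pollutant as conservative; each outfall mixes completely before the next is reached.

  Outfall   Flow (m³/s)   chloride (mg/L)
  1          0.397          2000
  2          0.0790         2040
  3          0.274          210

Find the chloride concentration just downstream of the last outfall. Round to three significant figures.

After outfall 1: Q = 2.200 + 0.3970 = 2.597 m³/s; C = (2.200·22.00 + 0.3970·2000)/2.597 = 324.4 mg/L.
After outfall 2: Q = 2.597 + 0.07900 = 2.676 m³/s; C = (2.597·324.4 + 0.07900·2040)/2.676 = 375.0 mg/L.
After outfall 3: Q = 2.676 + 0.2740 = 2.950 m³/s; C = (2.676·375.0 + 0.2740·210.0)/2.950 = 359.7 mg/L.

360 mg/L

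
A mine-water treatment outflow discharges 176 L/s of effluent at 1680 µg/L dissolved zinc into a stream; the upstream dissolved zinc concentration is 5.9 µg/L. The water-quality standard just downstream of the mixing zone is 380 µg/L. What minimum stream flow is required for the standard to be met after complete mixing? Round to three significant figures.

Set C_mix = 380: (Q·5.900 + 176.0·1680) / (Q + 176.0) = 380
→ Q = 176.0·(1680 − 380)/(380 − 5.900) = 611.6 L/s.

612 L/s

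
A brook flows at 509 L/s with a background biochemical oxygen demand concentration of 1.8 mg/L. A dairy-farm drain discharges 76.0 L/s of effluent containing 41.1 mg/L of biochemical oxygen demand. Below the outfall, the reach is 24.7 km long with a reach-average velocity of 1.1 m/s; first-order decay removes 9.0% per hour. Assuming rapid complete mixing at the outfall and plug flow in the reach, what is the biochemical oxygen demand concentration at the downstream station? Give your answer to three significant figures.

3.83 mg/L

Mass balance: C = (509.0·1.800 + 76.00·41.10) / 585.0 = 4040/585.0 = 6.906 mg/L.
Travel time t = 24.7·1000 / 1.1 = 22450 s = 6.237 h.
9.0%/h lost → k = −ln(1 − 0.09) = 0.09431 h⁻¹.
Applying C = C₀e^(−kt): 6.906 × 0.5553 = 3.835 mg/L.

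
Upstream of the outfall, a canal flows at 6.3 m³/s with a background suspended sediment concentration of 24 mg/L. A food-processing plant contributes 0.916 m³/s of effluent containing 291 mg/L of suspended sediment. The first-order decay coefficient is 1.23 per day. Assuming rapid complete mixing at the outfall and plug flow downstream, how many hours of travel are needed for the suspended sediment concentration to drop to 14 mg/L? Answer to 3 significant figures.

Mass balance: C = (6.300·24.00 + 0.9160·291.0) / 7.216 = 417.8/7.216 = 57.89 mg/L.
57.89·exp(−k·t) = 14 → t = ln(57.89/14)/k = 99710 s = 27.70 h.

27.7 h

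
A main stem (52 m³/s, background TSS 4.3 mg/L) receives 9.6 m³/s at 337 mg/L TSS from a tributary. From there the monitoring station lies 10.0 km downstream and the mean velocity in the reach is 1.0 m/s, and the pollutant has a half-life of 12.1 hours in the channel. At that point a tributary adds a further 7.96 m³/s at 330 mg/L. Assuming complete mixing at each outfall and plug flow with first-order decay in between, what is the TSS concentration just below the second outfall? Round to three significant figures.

80.2 mg/L

After mixing, C = (52.00·4.300 + 9.600·337.0) / 61.60 = 3459/61.60 = 56.15 mg/L; combined flow 61.60 m³/s.
Travel time t = 10.0·1000 / 1.0 = 10000 s = 2.778 h.
Half-life 12.1 h → k = ln 2 / 12.1 = 0.05728 h⁻¹ = 1.375 d⁻¹.
Applying C = C₀e^(−kt): 56.15 × 0.8529 = 47.89 mg/L.
At the second outfall, C = (61.60·47.89 + 7.960·330.0) / (61.60 + 7.960) = 80.17 mg/L.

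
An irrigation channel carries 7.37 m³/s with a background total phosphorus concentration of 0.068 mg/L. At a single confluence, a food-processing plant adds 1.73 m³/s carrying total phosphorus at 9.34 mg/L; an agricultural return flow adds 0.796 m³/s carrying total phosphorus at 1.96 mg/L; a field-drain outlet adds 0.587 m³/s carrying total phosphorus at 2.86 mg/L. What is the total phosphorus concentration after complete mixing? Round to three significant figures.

Mass balance: C = (7.370·0.06800 + 1.730·9.340 + 0.7960·1.960 + 0.5870·2.860) / 10.48 = 19.90/10.48 = 1.898 mg/L.

1.90 mg/L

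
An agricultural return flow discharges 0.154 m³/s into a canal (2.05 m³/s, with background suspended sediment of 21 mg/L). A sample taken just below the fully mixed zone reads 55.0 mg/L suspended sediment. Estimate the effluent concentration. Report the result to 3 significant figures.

508 mg/L

Mass balance: 2.050·21.00 + 0.1540·Cₑ = 2.204·55.00
→ Cₑ = (2.204·55.00 − 2.050·21.00) / 0.1540 = 507.6 mg/L.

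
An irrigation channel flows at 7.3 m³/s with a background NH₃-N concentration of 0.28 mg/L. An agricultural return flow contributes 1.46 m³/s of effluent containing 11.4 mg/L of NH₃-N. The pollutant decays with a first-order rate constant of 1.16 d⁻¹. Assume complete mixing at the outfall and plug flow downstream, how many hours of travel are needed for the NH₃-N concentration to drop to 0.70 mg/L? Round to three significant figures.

23.1 h

Flow-weighted average: C = (7.300·0.2800 + 1.460·11.40) / 8.760 = 18.69/8.760 = 2.133 mg/L.
2.133·exp(−k·t) = 0.70 → t = ln(2.133/0.70)/k = 83000 s = 23.06 h.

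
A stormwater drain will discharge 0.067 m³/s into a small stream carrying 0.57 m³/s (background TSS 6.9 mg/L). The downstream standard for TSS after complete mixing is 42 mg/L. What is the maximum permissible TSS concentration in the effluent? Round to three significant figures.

341 mg/L

At the limit, (Qr·Cr + Qe·Cₑ)/(Qr + Qe) = 42:
Cₑ = (0.6370·42 − 0.5700·6.900) / 0.06700 = 340.6 mg/L.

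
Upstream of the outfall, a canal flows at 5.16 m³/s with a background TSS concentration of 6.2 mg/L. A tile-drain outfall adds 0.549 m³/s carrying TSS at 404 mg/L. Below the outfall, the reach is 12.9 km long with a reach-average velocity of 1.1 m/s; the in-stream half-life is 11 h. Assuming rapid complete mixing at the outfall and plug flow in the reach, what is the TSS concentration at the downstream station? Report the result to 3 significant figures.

36.2 mg/L

Mixed concentration C = ΣQC/ΣQ = (5.160·6.200 + 0.5490·404.0) / 5.709 = 253.8/5.709 = 44.45 mg/L.
Travel time t = 12.9·1000 / 1.1 = 11730 s = 3.258 h.
Half-life 11 h → k = ln 2 / 11 = 0.06301 h⁻¹ = 1.512 d⁻¹.
After decay, C = 44.45 × e^(−kt) = 44.45 × 0.8144 = 36.20 mg/L.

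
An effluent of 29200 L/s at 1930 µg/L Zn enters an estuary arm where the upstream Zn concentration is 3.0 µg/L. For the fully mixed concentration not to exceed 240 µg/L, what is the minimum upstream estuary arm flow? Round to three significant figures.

208000 L/s

Set C_mix = 240: (Q·3.000 + 29200·1930) / (Q + 29200) = 240
→ Q = 29200·(1930 − 240)/(240 − 3.000) = 208200 L/s.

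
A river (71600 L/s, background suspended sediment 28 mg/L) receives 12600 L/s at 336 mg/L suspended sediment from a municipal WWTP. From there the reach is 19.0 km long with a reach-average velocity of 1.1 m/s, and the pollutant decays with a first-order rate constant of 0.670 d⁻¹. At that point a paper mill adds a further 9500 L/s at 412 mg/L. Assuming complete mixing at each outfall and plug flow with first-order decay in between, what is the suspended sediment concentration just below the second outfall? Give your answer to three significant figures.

100 mg/L

Mass balance: C = (71600·28.00 + 12600·336.0) / 84200 = 6238000/84200 = 74.09 mg/L; combined flow 84200 L/s.
Travel time t = 19.0·1000 / 1.1 = 17270 s = 4.798 h.
First-order decay: C = 74.09·exp(−k·t) = 74.09·0.8746 = 64.80 mg/L.
At the second outfall, C = (84200·64.80 + 9500·412.0) / (84200 + 9500) = 100.0 mg/L.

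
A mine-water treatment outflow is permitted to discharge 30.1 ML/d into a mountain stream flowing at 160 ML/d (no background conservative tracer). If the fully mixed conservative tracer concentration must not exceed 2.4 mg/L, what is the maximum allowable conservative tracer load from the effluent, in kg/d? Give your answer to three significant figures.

456 kg/d

Mass balance at the limit: 160.0·0 + 30.10·Cₑ = 190.1·2.4 → Cₑ = 15.16 mg/L.
30.10 ML/d = 0.3484 m³/s. Load = 0.3484 m³/s × 15.16 g/m³ × 86 400 s/d = 456.2 kg/d.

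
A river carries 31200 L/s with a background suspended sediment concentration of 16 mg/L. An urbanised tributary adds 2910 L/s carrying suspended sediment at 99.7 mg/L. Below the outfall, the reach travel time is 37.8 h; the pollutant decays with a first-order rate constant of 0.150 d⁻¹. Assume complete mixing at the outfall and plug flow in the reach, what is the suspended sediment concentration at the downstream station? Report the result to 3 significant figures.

18.3 mg/L

Mass balance: C = (31200·16.00 + 2910·99.70) / 34110 = 789300/34110 = 23.14 mg/L.
Decay over the reach: 23.14·exp(−kt) = 23.14·0.7896 = 18.27 mg/L.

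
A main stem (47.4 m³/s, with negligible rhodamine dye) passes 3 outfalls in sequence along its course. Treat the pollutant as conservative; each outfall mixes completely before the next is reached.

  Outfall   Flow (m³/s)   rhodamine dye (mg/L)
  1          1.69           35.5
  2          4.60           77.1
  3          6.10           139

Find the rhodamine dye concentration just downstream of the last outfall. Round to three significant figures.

21.1 mg/L

Below outfall 1: Q → 49.09 m³/s, C = (47.40·0 + 1.690·35.50)/49.09 = 1.222 mg/L.
Below outfall 2: Q → 53.69 m³/s, C = (49.09·1.222 + 4.600·77.10)/53.69 = 7.723 mg/L.
Below outfall 3: Q → 59.79 m³/s, C = (53.69·7.723 + 6.100·139.0)/59.79 = 21.12 mg/L.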